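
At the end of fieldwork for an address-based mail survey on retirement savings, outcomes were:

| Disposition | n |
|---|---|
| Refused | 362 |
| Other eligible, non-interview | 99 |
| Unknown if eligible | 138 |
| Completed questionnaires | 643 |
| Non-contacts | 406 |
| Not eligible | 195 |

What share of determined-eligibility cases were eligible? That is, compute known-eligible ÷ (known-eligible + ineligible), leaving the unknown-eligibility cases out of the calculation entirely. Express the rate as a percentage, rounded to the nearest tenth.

Known eligible: 643 + 362 + 406 + 99 = 1510
e = 1510 / (1510 + 195) = 1510 / 1705 = 0.8856

88.6%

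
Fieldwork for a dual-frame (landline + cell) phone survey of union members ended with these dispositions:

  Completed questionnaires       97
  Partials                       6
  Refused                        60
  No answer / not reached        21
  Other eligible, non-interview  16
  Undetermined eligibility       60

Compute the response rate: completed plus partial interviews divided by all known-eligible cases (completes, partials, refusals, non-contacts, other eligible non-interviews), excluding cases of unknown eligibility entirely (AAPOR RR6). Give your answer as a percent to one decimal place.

Top → 97 + 6 = 103
Denom → 97 + 6 + 60 + 21 + 16 = 200
RR6 = 103 / 200 = 0.5150

51.5%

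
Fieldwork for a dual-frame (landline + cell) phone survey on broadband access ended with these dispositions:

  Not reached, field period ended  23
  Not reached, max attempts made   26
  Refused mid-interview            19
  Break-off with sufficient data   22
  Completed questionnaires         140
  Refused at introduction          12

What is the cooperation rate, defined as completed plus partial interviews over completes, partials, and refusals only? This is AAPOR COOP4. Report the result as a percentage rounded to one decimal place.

83.9%

Refused = 12 + 19 = 31
No contact after all attempts = 23 + 26 = 49
Numerator = 140 + 22 = 162
Denominator = 140 + 22 + 31 = 193
COOP4 = 162 / 193 = 0.8394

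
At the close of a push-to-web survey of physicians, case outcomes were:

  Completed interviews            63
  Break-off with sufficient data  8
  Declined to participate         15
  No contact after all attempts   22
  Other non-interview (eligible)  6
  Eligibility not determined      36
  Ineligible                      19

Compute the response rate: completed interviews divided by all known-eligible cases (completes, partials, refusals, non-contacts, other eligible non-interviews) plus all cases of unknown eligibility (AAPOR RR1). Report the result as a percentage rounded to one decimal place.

Top = 63
Base = 63 + 8 + 15 + 22 + 6 + 36 = 150
RR1 = 63 / 150 = 0.4200

42.0%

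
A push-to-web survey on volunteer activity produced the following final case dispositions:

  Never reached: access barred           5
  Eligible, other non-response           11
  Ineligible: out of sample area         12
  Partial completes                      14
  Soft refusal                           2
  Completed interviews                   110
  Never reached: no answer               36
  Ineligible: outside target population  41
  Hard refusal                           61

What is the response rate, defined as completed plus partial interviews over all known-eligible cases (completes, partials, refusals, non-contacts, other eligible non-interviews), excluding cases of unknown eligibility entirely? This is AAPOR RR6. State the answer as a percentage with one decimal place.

Refusals = 61 + 2 = 63
Never reached = 36 + 5 = 41
Out of scope = 41 + 12 = 53
Top → 110 + 14 = 124
Denominator → 110 + 14 + 63 + 41 + 11 = 239
RR6 = 124 / 239 = 0.5188

51.9%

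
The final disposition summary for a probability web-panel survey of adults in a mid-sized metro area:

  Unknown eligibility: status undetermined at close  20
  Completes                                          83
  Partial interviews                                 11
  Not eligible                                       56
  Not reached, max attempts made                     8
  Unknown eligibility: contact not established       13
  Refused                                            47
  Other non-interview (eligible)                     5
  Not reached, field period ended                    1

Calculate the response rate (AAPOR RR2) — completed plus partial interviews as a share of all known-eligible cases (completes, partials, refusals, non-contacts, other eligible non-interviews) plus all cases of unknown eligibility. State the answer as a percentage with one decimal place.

50.0%

No answer / not reached = 1 + 8 = 9
Unknown if eligible = 13 + 20 = 33
Numerator = 83 + 11 = 94
Denom = 83 + 11 + 47 + 9 + 5 + 33 = 188
RR2 = 94 / 188 = 0.5000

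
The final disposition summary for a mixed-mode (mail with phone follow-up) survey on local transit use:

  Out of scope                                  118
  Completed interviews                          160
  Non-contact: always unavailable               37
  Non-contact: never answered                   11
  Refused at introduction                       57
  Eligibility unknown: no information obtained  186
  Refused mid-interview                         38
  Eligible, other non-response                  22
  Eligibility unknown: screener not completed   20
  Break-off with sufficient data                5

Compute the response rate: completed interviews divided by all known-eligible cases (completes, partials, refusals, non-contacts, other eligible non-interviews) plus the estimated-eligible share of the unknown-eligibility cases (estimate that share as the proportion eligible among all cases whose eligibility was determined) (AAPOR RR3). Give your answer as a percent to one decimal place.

33.2%

Refusal or break-off = 57 + 38 = 95
Never reached = 11 + 37 = 48
Undetermined eligibility = 20 + 186 = 206
Numerator: 160
Eligible (known): 160 + 5 + 95 + 48 + 22 = 330
e = 330 / (330 + 118) = 330 / 448 = 0.7366
Eligible share of unknowns: 0.7366 × 206 = 151.74
Denominator: 330 + 151.74 = 481.74
RR3 = 160 / 481.74 = 0.3321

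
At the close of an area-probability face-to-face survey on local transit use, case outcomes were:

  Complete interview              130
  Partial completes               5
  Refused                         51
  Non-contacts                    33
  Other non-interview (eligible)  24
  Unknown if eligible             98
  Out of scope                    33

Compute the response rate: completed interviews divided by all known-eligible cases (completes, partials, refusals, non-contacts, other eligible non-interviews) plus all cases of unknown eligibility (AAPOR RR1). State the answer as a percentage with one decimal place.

Num = 130
Base = 130 + 5 + 51 + 33 + 24 + 98 = 341
RR1 = 130 / 341 = 0.3812

38.1%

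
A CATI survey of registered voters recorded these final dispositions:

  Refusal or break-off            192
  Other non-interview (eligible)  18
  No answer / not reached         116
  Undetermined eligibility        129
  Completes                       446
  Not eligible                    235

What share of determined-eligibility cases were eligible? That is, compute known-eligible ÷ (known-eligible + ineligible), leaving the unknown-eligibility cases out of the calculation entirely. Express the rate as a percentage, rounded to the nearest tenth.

Eligible (known): 446 + 192 + 116 + 18 = 772
e = 772 / (772 + 235) = 772 / 1007 = 0.7666

76.7%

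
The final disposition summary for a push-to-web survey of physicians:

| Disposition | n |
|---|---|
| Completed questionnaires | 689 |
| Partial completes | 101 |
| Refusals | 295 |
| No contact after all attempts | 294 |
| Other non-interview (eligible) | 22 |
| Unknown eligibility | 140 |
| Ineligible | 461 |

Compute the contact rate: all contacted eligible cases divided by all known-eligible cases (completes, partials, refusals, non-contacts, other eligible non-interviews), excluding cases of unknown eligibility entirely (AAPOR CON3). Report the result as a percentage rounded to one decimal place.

79.0%

Num: 689 + 101 + 295 + 22 = 1107
Denom: 689 + 101 + 295 + 294 + 22 = 1401
CON3 = 1107 / 1401 = 0.7901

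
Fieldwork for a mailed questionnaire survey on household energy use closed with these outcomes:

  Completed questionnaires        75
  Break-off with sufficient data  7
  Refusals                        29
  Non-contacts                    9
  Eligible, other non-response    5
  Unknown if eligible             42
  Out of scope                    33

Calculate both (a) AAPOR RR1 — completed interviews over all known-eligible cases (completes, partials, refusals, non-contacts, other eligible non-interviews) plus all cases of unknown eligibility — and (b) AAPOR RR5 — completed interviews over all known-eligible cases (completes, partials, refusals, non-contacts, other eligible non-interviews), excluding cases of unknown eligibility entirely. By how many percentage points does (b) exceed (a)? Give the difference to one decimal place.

Top → 75
Denom → 75 + 7 + 29 + 9 + 5 + 42 = 167
RR1 = 75 / 167 = 0.4491
Denom → 75 + 7 + 29 + 9 + 5 = 125
RR5 = 75 / 125 = 0.6000
Difference = 60.00 − 44.91 = 15.09 percentage points

15.1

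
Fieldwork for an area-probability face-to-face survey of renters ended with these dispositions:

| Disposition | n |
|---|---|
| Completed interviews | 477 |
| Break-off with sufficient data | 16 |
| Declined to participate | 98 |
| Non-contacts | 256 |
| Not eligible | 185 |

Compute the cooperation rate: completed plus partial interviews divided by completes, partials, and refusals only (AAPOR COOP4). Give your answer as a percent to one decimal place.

Num: 477 + 16 = 493
Base: 477 + 16 + 98 = 591
COOP4 = 493 / 591 = 0.8342

83.4%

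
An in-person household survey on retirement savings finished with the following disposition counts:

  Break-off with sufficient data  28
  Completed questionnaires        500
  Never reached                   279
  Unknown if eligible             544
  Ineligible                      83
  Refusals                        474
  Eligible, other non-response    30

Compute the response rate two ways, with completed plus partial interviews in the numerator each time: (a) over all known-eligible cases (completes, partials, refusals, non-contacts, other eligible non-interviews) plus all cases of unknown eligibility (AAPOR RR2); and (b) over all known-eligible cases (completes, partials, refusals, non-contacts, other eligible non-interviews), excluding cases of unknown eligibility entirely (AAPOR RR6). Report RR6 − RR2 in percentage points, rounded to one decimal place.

Top: 500 + 28 = 528
Denom: 500 + 28 + 474 + 279 + 30 + 544 = 1855
RR2 = 528 / 1855 = 0.2846
Denom: 500 + 28 + 474 + 279 + 30 = 1311
RR6 = 528 / 1311 = 0.4027
Difference = 40.27 − 28.46 = 11.81 percentage points

11.8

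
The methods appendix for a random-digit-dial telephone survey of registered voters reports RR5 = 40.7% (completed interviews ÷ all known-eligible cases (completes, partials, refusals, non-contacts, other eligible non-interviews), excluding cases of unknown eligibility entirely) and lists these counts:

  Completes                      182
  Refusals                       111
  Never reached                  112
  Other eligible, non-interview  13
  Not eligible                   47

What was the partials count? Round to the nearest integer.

RR5 = 182 / D = 0.407
D = 182 / 0.407 = 447.2
Remaining denominator categories sum to 418
partials = 447.2 − 418 ≈ 29

29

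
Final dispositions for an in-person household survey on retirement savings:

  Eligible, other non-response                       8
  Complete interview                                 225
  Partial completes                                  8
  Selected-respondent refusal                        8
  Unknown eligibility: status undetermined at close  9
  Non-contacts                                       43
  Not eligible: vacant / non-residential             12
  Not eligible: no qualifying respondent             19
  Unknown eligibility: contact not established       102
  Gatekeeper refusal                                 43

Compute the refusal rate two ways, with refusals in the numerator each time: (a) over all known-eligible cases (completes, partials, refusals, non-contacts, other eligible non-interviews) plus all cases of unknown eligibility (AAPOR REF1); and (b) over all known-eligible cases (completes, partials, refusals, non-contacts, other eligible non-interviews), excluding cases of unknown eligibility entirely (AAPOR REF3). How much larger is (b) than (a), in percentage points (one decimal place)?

3.8

Refusal or break-off = 43 + 8 = 51
Unknown eligibility = 102 + 9 = 111
Out of scope = 19 + 12 = 31
Numerator: 51
Base: 225 + 8 + 51 + 43 + 8 + 111 = 446
REF1 = 51 / 446 = 0.1143
Base: 225 + 8 + 51 + 43 + 8 = 335
REF3 = 51 / 335 = 0.1522
Difference = 15.22 − 11.43 = 3.79 percentage points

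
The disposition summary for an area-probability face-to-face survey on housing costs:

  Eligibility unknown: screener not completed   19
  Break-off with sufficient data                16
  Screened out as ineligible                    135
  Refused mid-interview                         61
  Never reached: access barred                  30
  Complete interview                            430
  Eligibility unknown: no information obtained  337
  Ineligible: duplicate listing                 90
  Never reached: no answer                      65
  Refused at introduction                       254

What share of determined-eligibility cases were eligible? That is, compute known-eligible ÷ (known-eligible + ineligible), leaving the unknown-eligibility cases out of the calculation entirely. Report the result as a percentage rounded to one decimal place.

Declined to participate = 254 + 61 = 315
Never reached = 65 + 30 = 95
Eligibility not determined = 19 + 337 = 356
Screened out, ineligible = 135 + 90 = 225
Determined eligible → 430 + 16 + 315 + 95 = 856
e = 856 / (856 + 225) = 856 / 1081 = 0.7919

79.2%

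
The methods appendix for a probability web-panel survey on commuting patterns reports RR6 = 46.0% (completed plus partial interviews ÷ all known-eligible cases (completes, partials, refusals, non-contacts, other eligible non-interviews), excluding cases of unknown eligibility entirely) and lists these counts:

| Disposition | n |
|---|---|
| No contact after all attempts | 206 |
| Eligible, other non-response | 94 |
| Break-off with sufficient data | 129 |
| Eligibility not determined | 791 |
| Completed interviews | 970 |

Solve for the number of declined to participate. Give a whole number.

Num: 970 + 129 = 1099
RR6 = 1099 / D = 0.460
D = 1099 / 0.460 = 2389.1
Rest of base = 1399
declined to participate = 2389.1 − 1399 ≈ 990

990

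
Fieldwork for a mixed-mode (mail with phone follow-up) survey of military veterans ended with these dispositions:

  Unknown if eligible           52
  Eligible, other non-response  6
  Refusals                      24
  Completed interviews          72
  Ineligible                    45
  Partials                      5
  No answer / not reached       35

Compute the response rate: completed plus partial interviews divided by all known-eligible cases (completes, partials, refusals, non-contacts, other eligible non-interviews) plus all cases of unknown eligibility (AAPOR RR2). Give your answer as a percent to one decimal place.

39.7%

Top = 72 + 5 = 77
Denom = 72 + 5 + 24 + 35 + 6 + 52 = 194
RR2 = 77 / 194 = 0.3969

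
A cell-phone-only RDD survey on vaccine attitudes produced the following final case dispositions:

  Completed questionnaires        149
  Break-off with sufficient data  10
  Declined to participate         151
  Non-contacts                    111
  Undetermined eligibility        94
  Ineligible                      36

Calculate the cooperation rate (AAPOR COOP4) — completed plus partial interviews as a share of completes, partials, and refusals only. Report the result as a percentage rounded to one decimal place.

51.3%

Num: 149 + 10 = 159
Base: 149 + 10 + 151 = 310
COOP4 = 159 / 310 = 0.5129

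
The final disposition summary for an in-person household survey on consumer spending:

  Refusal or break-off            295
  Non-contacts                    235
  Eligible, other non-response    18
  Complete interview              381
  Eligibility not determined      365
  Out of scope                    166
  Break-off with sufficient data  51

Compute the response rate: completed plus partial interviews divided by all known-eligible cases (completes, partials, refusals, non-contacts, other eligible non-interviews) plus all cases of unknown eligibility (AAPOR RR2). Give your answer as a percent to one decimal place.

32.1%

Num → 381 + 51 = 432
Denom → 381 + 51 + 295 + 235 + 18 + 365 = 1345
RR2 = 432 / 1345 = 0.3212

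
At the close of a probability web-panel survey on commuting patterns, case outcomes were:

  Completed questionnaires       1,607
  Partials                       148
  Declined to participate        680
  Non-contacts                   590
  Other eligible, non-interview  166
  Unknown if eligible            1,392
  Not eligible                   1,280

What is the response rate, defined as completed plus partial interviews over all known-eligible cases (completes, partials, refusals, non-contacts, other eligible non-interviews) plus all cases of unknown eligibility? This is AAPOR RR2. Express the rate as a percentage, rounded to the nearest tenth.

Top: 1607 + 148 = 1755
Denom: 1607 + 148 + 680 + 590 + 166 + 1392 = 4583
RR2 = 1755 / 4583 = 0.3829

38.3%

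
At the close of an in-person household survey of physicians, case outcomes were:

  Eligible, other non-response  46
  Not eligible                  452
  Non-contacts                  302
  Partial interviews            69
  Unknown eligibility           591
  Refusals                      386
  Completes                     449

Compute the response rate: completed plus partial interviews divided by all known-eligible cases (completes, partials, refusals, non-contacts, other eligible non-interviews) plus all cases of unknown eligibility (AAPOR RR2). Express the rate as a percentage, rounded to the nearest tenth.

Top = 449 + 69 = 518
Base = 449 + 69 + 386 + 302 + 46 + 591 = 1843
RR2 = 518 / 1843 = 0.2811

28.1%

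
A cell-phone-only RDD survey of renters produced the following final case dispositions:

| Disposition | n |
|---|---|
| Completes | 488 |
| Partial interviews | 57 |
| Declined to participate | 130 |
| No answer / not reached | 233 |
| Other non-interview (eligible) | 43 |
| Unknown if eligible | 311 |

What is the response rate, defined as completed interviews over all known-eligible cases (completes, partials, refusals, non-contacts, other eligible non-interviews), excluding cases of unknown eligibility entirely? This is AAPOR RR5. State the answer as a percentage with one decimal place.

51.3%

Num → 488
Base → 488 + 57 + 130 + 233 + 43 = 951
RR5 = 488 / 951 = 0.5131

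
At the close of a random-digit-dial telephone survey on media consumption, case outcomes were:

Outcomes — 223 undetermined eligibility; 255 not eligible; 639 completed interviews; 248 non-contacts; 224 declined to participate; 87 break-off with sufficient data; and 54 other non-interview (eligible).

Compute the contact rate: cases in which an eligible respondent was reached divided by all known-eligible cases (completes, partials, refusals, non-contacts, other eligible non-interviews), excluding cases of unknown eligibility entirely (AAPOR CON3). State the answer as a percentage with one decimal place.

80.2%

Num = 639 + 87 + 224 + 54 = 1004
Denominator = 639 + 87 + 224 + 248 + 54 = 1252
CON3 = 1004 / 1252 = 0.8019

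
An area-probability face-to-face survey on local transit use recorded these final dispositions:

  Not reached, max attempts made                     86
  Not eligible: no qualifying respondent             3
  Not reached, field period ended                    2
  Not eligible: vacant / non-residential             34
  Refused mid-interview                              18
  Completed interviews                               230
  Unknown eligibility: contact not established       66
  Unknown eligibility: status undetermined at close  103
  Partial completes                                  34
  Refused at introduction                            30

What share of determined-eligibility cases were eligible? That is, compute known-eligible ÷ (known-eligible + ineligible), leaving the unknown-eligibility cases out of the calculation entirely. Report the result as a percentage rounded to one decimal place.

Refusals = 30 + 18 = 48
Never reached = 2 + 86 = 88
Eligibility not determined = 66 + 103 = 169
Not eligible = 3 + 34 = 37
Determined eligible: 230 + 34 + 48 + 88 = 400
e = 400 / (400 + 37) = 400 / 437 = 0.9153

91.5%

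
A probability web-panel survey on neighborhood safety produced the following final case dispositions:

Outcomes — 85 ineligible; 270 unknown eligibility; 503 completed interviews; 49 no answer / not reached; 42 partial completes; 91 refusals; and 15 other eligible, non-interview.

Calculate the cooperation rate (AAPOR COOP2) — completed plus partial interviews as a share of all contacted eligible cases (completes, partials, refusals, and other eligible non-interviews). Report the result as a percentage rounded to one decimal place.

83.7%

Numerator: 503 + 42 = 545
Base: 503 + 42 + 91 + 15 = 651
COOP2 = 545 / 651 = 0.8372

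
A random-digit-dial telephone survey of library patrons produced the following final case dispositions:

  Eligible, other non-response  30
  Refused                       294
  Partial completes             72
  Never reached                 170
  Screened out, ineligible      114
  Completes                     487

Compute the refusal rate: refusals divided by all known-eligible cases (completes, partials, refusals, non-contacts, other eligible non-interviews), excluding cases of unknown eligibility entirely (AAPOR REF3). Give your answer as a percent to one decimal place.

Top = 294
Denominator = 487 + 72 + 294 + 170 + 30 = 1053
REF3 = 294 / 1053 = 0.2792

27.9%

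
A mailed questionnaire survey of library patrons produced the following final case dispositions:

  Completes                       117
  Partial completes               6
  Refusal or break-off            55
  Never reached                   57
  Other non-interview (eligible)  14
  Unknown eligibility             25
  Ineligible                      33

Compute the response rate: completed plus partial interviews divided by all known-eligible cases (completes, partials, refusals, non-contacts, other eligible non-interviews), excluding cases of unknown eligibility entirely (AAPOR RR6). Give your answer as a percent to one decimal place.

49.4%

Numerator = 117 + 6 = 123
Base = 117 + 6 + 55 + 57 + 14 = 249
RR6 = 123 / 249 = 0.4940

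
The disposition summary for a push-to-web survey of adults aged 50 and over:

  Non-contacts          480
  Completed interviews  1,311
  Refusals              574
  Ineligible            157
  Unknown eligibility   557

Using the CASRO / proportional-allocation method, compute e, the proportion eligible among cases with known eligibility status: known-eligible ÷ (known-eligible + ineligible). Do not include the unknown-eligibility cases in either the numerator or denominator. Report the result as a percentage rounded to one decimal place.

93.8%

Known eligible: 1311 + 574 + 480 = 2365
e = 2365 / (2365 + 157) = 2365 / 2522 = 0.9377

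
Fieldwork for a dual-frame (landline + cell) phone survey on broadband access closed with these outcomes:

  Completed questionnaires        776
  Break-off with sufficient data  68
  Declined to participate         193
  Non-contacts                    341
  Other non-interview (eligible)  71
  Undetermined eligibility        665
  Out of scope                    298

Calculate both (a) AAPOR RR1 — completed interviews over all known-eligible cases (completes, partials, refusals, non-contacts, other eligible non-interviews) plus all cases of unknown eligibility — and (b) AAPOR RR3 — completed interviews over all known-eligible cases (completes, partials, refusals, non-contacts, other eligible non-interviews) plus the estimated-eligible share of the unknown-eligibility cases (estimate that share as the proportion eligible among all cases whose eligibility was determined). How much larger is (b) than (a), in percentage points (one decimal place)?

Num → 776
Denom → 776 + 68 + 193 + 341 + 71 + 665 = 2114
RR1 = 776 / 2114 = 0.3671
Eligible (known) → 776 + 68 + 193 + 341 + 71 = 1449
e = 1449 / (1449 + 298) = 1449 / 1747 = 0.8294
e × U → 0.8294 × 665 = 551.55
Denom → 1449 + 551.55 = 2000.55
RR3 = 776 / 2000.55 = 0.3879
Difference = 38.79 − 36.71 = 2.08 percentage points

2.1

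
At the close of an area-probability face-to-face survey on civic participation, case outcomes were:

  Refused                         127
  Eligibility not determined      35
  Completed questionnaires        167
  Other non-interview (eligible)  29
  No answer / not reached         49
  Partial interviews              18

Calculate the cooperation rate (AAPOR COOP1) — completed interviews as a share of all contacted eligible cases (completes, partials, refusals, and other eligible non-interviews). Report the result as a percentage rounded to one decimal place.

Top = 167
Denom = 167 + 18 + 127 + 29 = 341
COOP1 = 167 / 341 = 0.4897

49.0%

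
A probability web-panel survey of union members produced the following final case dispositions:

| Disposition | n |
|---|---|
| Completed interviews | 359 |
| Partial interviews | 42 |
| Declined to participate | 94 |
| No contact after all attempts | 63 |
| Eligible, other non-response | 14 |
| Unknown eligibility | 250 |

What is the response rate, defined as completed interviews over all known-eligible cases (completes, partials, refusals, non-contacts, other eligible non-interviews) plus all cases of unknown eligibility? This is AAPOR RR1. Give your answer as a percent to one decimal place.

43.7%

Num: 359
Base: 359 + 42 + 94 + 63 + 14 + 250 = 822
RR1 = 359 / 822 = 0.4367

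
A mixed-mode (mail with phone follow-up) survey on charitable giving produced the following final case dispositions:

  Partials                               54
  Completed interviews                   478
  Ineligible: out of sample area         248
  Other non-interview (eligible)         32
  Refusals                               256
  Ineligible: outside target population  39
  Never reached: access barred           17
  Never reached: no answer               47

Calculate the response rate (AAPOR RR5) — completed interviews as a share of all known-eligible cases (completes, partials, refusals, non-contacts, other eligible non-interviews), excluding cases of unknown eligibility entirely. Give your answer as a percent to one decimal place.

No contact after all attempts = 47 + 17 = 64
Ineligible = 39 + 248 = 287
Numerator: 478
Base: 478 + 54 + 256 + 64 + 32 = 884
RR5 = 478 / 884 = 0.5407

54.1%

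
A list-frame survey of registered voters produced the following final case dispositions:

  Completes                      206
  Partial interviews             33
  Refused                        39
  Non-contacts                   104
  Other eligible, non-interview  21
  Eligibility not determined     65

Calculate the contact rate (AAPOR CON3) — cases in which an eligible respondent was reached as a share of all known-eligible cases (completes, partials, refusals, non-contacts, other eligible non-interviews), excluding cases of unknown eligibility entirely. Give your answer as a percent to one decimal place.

74.2%

Top = 206 + 33 + 39 + 21 = 299
Denom = 206 + 33 + 39 + 104 + 21 = 403
CON3 = 299 / 403 = 0.7419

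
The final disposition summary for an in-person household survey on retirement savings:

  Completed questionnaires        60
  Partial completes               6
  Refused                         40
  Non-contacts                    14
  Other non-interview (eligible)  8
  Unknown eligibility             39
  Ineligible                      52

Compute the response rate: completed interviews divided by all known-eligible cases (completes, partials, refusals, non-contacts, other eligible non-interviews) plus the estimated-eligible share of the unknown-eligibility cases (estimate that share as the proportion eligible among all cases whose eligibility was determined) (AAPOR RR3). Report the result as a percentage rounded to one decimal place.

Num: 60
Determined eligible: 60 + 6 + 40 + 14 + 8 = 128
e = 128 / (128 + 52) = 128 / 180 = 0.7111
e × U: 0.7111 × 39 = 27.73
Denominator: 128 + 27.73 = 155.73
RR3 = 60 / 155.73 = 0.3853

38.5%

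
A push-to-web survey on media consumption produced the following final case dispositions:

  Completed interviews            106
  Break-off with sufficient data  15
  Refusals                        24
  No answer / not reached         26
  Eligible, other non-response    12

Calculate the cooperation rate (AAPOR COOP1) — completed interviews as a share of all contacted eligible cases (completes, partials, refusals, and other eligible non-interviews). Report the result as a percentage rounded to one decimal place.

Numerator: 106
Denominator: 106 + 15 + 24 + 12 = 157
COOP1 = 106 / 157 = 0.6752

67.5%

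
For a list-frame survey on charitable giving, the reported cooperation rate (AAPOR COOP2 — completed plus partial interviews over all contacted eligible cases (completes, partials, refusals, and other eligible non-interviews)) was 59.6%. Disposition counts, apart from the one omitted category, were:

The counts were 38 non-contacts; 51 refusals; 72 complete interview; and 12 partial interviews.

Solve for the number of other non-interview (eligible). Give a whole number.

6

Num → 72 + 12 = 84
COOP2 = 84 / D = 0.596
D = 84 / 0.596 = 140.9
Other denominator terms total 135
other non-interview (eligible) = 140.9 − 135 ≈ 6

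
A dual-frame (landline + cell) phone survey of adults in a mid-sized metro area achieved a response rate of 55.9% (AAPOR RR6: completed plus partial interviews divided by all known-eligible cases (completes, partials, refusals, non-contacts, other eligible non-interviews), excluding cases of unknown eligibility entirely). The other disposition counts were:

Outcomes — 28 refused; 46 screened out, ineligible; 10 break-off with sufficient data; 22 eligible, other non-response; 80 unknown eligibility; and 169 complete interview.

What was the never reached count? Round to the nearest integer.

91

Numerator = 169 + 10 = 179
RR6 = 179 / D = 0.559
D = 179 / 0.559 = 320.2
Rest of base = 229
never reached = 320.2 − 229 ≈ 91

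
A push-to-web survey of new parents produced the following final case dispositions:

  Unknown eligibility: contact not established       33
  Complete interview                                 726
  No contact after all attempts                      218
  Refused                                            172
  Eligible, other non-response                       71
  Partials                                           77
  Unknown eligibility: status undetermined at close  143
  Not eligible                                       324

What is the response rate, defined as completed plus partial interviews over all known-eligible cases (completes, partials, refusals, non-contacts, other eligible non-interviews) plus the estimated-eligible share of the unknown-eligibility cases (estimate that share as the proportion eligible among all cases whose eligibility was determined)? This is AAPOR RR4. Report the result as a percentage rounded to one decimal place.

Eligibility not determined = 33 + 143 = 176
Numerator: 726 + 77 = 803
Determined eligible: 726 + 77 + 172 + 218 + 71 = 1264
e = 1264 / (1264 + 324) = 1264 / 1588 = 0.7960
e × U: 0.7960 × 176 = 140.10
Denom: 1264 + 140.10 = 1404.10
RR4 = 803 / 1404.10 = 0.5719

57.2%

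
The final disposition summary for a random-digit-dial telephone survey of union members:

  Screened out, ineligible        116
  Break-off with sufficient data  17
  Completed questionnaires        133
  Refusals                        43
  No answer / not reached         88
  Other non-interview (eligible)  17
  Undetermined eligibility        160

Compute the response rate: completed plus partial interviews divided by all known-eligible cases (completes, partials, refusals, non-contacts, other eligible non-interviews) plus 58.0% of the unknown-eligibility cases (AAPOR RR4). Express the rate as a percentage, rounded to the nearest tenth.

Num → 133 + 17 = 150
Known eligible → 133 + 17 + 43 + 88 + 17 = 298
Eligible share of unknowns → 0.5800 × 160 = 92.80
Base → 298 + 92.80 = 390.80
RR4 = 150 / 390.80 = 0.3838

38.4%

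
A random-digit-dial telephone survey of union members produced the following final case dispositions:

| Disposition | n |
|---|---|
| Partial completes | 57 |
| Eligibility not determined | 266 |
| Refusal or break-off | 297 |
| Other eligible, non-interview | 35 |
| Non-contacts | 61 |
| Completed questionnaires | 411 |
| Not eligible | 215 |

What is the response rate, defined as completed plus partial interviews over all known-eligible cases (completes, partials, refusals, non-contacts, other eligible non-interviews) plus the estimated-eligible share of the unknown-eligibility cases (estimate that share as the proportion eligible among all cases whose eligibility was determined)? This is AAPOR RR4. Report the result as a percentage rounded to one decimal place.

Num → 411 + 57 = 468
Determined eligible → 411 + 57 + 297 + 61 + 35 = 861
e = 861 / (861 + 215) = 861 / 1076 = 0.8002
e × U → 0.8002 × 266 = 212.85
Base → 861 + 212.85 = 1073.85
RR4 = 468 / 1073.85 = 0.4358

43.6%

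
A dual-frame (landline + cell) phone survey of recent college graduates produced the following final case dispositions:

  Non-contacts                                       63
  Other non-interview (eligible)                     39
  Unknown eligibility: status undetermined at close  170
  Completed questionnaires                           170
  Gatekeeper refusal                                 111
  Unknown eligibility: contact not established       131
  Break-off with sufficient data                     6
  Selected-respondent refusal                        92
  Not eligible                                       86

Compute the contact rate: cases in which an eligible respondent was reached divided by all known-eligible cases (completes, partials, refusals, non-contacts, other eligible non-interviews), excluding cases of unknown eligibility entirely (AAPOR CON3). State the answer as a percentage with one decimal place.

86.9%

Refused = 111 + 92 = 203
Eligibility not determined = 131 + 170 = 301
Top: 170 + 6 + 203 + 39 = 418
Denominator: 170 + 6 + 203 + 63 + 39 = 481
CON3 = 418 / 481 = 0.8690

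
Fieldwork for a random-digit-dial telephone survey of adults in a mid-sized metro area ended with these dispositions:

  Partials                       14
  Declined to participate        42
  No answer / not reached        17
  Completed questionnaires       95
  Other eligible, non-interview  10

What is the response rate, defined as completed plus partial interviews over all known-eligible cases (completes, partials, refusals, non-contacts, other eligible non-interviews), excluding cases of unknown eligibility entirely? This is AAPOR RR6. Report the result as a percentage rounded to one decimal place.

61.2%

Numerator → 95 + 14 = 109
Denominator → 95 + 14 + 42 + 17 + 10 = 178
RR6 = 109 / 178 = 0.6124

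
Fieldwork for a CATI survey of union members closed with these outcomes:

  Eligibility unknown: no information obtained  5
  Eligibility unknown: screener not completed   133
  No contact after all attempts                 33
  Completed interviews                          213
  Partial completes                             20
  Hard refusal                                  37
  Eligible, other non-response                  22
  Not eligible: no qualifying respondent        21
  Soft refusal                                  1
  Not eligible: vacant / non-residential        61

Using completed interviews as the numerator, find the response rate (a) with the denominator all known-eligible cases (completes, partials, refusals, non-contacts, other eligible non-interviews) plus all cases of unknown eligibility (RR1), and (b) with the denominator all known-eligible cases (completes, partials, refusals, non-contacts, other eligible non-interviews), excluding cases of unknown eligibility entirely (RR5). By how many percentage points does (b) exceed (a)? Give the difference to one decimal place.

19.4

Refusal or break-off = 37 + 1 = 38
Unknown eligibility = 133 + 5 = 138
Screened out, ineligible = 21 + 61 = 82
Top: 213
Denominator: 213 + 20 + 38 + 33 + 22 + 138 = 464
RR1 = 213 / 464 = 0.4591
Denominator: 213 + 20 + 38 + 33 + 22 = 326
RR5 = 213 / 326 = 0.6534
Difference = 65.34 − 45.91 = 19.43 percentage points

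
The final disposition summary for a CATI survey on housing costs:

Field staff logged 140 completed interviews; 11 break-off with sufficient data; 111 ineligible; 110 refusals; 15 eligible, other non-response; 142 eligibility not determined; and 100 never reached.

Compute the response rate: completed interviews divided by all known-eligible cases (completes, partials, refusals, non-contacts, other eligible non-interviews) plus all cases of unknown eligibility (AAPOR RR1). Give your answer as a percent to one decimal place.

Top = 140
Denom = 140 + 11 + 110 + 100 + 15 + 142 = 518
RR1 = 140 / 518 = 0.2703

27.0%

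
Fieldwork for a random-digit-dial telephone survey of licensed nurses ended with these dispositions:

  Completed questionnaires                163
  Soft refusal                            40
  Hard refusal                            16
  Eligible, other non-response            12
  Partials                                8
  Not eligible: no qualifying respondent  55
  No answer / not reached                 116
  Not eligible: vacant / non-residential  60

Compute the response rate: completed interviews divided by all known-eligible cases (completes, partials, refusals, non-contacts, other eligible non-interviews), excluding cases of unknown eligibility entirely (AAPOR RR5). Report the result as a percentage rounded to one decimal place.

45.9%

Declined to participate = 16 + 40 = 56
Out of scope = 55 + 60 = 115
Num = 163
Base = 163 + 8 + 56 + 116 + 12 = 355
RR5 = 163 / 355 = 0.4592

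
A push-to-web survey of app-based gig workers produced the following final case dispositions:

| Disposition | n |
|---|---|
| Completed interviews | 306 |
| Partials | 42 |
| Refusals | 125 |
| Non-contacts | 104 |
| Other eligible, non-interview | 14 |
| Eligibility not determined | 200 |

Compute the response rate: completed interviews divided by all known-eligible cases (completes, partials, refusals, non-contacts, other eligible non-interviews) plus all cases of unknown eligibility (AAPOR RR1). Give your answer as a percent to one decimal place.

38.7%

Top → 306
Denom → 306 + 42 + 125 + 104 + 14 + 200 = 791
RR1 = 306 / 791 = 0.3869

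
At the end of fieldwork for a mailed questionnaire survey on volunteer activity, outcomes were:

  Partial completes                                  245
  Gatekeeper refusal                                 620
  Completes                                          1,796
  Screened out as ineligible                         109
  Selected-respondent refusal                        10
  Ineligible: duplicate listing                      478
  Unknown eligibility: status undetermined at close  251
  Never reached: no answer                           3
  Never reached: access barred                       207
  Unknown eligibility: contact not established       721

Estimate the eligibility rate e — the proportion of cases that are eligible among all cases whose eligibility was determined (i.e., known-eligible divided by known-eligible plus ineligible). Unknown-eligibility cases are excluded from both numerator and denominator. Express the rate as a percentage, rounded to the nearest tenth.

83.1%

Refusals = 620 + 10 = 630
No answer / not reached = 3 + 207 = 210
Unknown eligibility = 721 + 251 = 972
Not eligible = 109 + 478 = 587
Determined eligible: 1796 + 245 + 630 + 210 = 2881
e = 2881 / (2881 + 587) = 2881 / 3468 = 0.8307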